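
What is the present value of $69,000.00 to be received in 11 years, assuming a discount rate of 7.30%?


Present value formula: PV = FV / (1 + r)^t
PV = $69,000.00 / (1 + 0.073)^11
PV = $69,000.00 / 2.170686
PV = $31,787.19

PV = FV / (1 + r)^t = $31,787.19


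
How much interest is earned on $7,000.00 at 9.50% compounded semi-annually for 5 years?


Compound interest earned = final amount − principal.
A = P(1 + r/n)^(nt) = $7,000.00 × (1 + 0.095/2)^(2 × 5) = $11,133.67
Interest = A − P = $11,133.67 − $7,000.00 = $4,133.67

Interest = A - P = $4,133.67


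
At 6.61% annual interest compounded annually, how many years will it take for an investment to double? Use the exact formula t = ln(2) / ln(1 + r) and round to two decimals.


Doubling condition: (1 + r)^t = 2
Take ln of both sides: t × ln(1 + r) = ln(2)
t = ln(2) / ln(1 + r)
t = 0.693147 / 0.064007
t = 10.83

t = ln(2) / ln(1 + r) = 10.83 years


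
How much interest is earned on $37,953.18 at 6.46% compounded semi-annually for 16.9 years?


Compound interest earned = final amount − principal.
A = P(1 + r/n)^(nt) = $37,953.18 × (1 + 0.0646/2)^(2 × 16.9) = $111,144.64
Interest = A − P = $111,144.64 − $37,953.18 = $73,191.46

Interest = A - P = $73,191.46


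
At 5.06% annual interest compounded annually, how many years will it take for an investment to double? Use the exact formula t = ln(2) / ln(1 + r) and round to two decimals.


Doubling condition: (1 + r)^t = 2
Take ln of both sides: t × ln(1 + r) = ln(2)
t = ln(2) / ln(1 + r)
t = 0.693147 / 0.049361
t = 14.04

t = ln(2) / ln(1 + r) = 14.04 years


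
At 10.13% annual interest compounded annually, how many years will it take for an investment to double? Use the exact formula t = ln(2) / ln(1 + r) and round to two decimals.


Doubling condition: (1 + r)^t = 2
Take ln of both sides: t × ln(1 + r) = ln(2)
t = ln(2) / ln(1 + r)
t = 0.693147 / 0.096491
t = 7.18

t = ln(2) / ln(1 + r) = 7.18 years


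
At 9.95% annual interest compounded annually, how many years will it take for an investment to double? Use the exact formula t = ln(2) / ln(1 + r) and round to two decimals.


Doubling condition: (1 + r)^t = 2
Take ln of both sides: t × ln(1 + r) = ln(2)
t = ln(2) / ln(1 + r)
t = 0.693147 / 0.094856
t = 7.31

t = ln(2) / ln(1 + r) = 7.31 years


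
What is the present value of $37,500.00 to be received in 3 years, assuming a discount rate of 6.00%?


Present value formula: PV = FV / (1 + r)^t
PV = $37,500.00 / (1 + 0.06)^3
PV = $37,500.00 / 1.191016
PV = $31,485.72

PV = FV / (1 + r)^t = $31,485.72


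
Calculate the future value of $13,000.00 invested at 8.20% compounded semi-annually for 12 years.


Compound interest formula: A = P(1 + r/n)^(nt)
A = $13,000.00 × (1 + 0.082/2)^(2 × 12)
Growth factor: (1 + 0.082/2)^24 = 2.623116
A = $13,000.00 × 2.623116
A = $34,100.51

A = P(1 + r/n)^(nt) = $34,100.51


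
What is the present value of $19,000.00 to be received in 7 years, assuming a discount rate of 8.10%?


Present value formula: PV = FV / (1 + r)^t
PV = $19,000.00 / (1 + 0.081)^7
PV = $19,000.00 / 1.724963
PV = $11,014.73

PV = FV / (1 + r)^t = $11,014.73


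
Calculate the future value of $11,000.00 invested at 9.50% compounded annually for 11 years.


Compound interest formula: A = P(1 + r/n)^(nt)
A = $11,000.00 × (1 + 0.095/1)^(1 × 11)
Growth factor: (1 + 0.095/1)^11 = 2.713659
A = $11,000.00 × 2.713659
A = $29,850.25

A = P(1 + r/n)^(nt) = $29,850.25


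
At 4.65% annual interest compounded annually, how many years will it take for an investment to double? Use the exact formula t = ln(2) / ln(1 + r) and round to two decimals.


Doubling condition: (1 + r)^t = 2
Take ln of both sides: t × ln(1 + r) = ln(2)
t = ln(2) / ln(1 + r)
t = 0.693147 / 0.045451
t = 15.25

t = ln(2) / ln(1 + r) = 15.25 years


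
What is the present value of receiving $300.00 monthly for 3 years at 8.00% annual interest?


Present value of an ordinary annuity: PV = PMT × (1 − (1 + r)^(−n)) / r
Monthly rate r = 0.08/12 ≈ 0.00666667, n = 36
PV = $300.00 × (1 − (1 + 0.08/12)^(−36)) / (0.08/12)
PV = $300.00 × 31.911806
PV = $9,573.54

PV = PMT × (1-(1+r)^(-n))/r = $9,573.54


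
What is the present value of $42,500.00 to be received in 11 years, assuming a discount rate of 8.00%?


Present value formula: PV = FV / (1 + r)^t
PV = $42,500.00 / (1 + 0.08)^11
PV = $42,500.00 / 2.331639
PV = $18,227.52

PV = FV / (1 + r)^t = $18,227.52


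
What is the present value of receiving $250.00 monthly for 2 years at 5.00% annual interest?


Present value of an ordinary annuity: PV = PMT × (1 − (1 + r)^(−n)) / r
Monthly rate r = 0.05/12 ≈ 0.00416667, n = 24
PV = $250.00 × (1 − (1 + 0.05/12)^(−24)) / (0.05/12)
PV = $250.00 × 22.793898
PV = $5,698.47

PV = PMT × (1-(1+r)^(-n))/r = $5,698.47


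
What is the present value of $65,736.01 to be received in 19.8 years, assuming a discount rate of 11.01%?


Present value formula: PV = FV / (1 + r)^t
PV = $65,736.01 / (1 + 0.1101)^19.8
PV = $65,736.01 / 7.909875
PV = $8,310.63

PV = FV / (1 + r)^t = $8,310.63


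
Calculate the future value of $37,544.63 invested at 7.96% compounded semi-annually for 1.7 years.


Compound interest formula: A = P(1 + r/n)^(nt)
A = $37,544.63 × (1 + 0.0796/2)^(2 × 1.7)
Growth factor: (1 + 0.0796/2)^3.4 = 1.1419034
A = $37,544.63 × 1.1419034
A = $42,872.34

A = P(1 + r/n)^(nt) = $42,872.34


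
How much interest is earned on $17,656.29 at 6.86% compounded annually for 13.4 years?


Compound interest earned = final amount − principal.
A = P(1 + r/n)^(nt) = $17,656.29 × (1 + 0.0686/1)^(1 × 13.4) = $42,955.89
Interest = A − P = $42,955.89 − $17,656.29 = $25,299.60

Interest = A - P = $25,299.60


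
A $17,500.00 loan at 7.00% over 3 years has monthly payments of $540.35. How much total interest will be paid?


Total paid over the life of the loan = PMT × n.
Total paid = $540.35 × 36 = $19,452.60
Total interest = total paid − principal = $19,452.60 − $17,500.00 = $1,952.60

Total interest = (PMT × n) - PV = $1,952.60


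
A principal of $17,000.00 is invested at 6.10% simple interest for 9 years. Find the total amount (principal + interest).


Total amount formula: A = P(1 + rt) = P + P·r·t
Interest: I = P × r × t = $17,000.00 × 0.061 × 9 = $9,333.00
A = P + I = $17,000.00 + $9,333.00 = $26,333.00

A = P + I = P(1 + rt) = $26,333.00


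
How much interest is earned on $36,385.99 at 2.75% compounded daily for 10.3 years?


Compound interest earned = final amount − principal.
A = P(1 + r/n)^(nt) = $36,385.99 × (1 + 0.0275/365)^(365 × 10.3) = $48,299.59
Interest = A − P = $48,299.59 − $36,385.99 = $11,913.60

Interest = A - P = $11,913.60


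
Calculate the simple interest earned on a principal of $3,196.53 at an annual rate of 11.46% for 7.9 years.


Simple interest formula: I = P × r × t
I = $3,196.53 × 0.1146 × 7.9
I = $2,893.95

I = P × r × t = $2,893.95


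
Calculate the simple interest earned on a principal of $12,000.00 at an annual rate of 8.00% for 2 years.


Simple interest formula: I = P × r × t
I = $12,000.00 × 0.08 × 2
I = $1,920.00

I = P × r × t = $1,920.00


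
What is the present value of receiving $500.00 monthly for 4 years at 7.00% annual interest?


Present value of an ordinary annuity: PV = PMT × (1 − (1 + r)^(−n)) / r
Monthly rate r = 0.07/12 ≈ 0.00583333, n = 48
PV = $500.00 × (1 − (1 + 0.07/12)^(−48)) / (0.07/12)
PV = $500.00 × 41.760201
PV = $20,880.10

PV = PMT × (1-(1+r)^(-n))/r = $20,880.10


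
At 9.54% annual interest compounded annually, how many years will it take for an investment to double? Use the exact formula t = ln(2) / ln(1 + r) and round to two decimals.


Doubling condition: (1 + r)^t = 2
Take ln of both sides: t × ln(1 + r) = ln(2)
t = ln(2) / ln(1 + r)
t = 0.693147 / 0.091120
t = 7.61

t = ln(2) / ln(1 + r) = 7.61 years


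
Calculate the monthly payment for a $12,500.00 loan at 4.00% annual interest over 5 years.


Loan payment formula: PMT = PV × r / (1 − (1 + r)^(−n))
Monthly rate r = 0.04/12 ≈ 0.00333333, n = 60 months
Denominator: 1 − (1 + 0.04/12)^(−60) = 0.180997
PMT = $12,500.00 × (0.04/12) / 0.180997
PMT = $230.21 per month

PMT = PV × r / (1-(1+r)^(-n)) = $230.21/month


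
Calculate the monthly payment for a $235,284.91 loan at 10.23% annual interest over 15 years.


Loan payment formula: PMT = PV × r / (1 − (1 + r)^(−n))
Monthly rate r = 0.1023/12 = 0.008525, n = 180 months
Denominator: 1 − (1 + 0.1023/12)^(−180) = 0.783030
PMT = $235,284.91 × (0.1023/12) / 0.783030
PMT = $2,561.59 per month

PMT = PV × r / (1-(1+r)^(-n)) = $2,561.59/month


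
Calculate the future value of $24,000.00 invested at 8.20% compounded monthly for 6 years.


Compound interest formula: A = P(1 + r/n)^(nt)
A = $24,000.00 × (1 + 0.082/12)^(12 × 6)
Growth factor: (1 + 0.082/12)^72 = 1.6328495
A = $24,000.00 × 1.6328495
A = $39,188.39

A = P(1 + r/n)^(nt) = $39,188.39


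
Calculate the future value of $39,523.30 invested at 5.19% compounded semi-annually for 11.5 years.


Compound interest formula: A = P(1 + r/n)^(nt)
A = $39,523.30 × (1 + 0.0519/2)^(2 × 11.5)
Growth factor: (1 + 0.0519/2)^23 = 1.80261302
A = $39,523.30 × 1.80261302
A = $71,245.22

A = P(1 + r/n)^(nt) = $71,245.22


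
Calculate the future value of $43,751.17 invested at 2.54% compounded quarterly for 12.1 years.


Compound interest formula: A = P(1 + r/n)^(nt)
A = $43,751.17 × (1 + 0.0254/4)^(4 × 12.1)
Growth factor: (1 + 0.0254/4)^48.4 = 1.3584826
A = $43,751.17 × 1.3584826
A = $59,435.20

A = P(1 + r/n)^(nt) = $59,435.20


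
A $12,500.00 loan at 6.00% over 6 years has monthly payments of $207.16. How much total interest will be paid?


Total paid over the life of the loan = PMT × n.
Total paid = $207.16 × 72 = $14,915.52
Total interest = total paid − principal = $14,915.52 − $12,500.00 = $2,415.52

Total interest = (PMT × n) - PV = $2,415.52


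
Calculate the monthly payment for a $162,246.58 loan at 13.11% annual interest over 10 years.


Loan payment formula: PMT = PV × r / (1 − (1 + r)^(−n))
Monthly rate r = 0.1311/12 = 0.010925, n = 120 months
Denominator: 1 − (1 + 0.1311/12)^(−120) = 0.7285264
PMT = $162,246.58 × (0.1311/12) / 0.7285264
PMT = $2,433.05 per month

PMT = PV × r / (1-(1+r)^(-n)) = $2,433.05/month


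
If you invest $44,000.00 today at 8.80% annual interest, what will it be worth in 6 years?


Future value formula: FV = PV × (1 + r)^t
FV = $44,000.00 × (1 + 0.088)^6
FV = $44,000.00 × 1.6587211
FV = $72,983.73

FV = PV × (1 + r)^t = $72,983.73


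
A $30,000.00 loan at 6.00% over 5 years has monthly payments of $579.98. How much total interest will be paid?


Total paid over the life of the loan = PMT × n.
Total paid = $579.98 × 60 = $34,798.80
Total interest = total paid − principal = $34,798.80 − $30,000.00 = $4,798.80

Total interest = (PMT × n) - PV = $4,798.80


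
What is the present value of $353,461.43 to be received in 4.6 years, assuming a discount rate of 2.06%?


Present value formula: PV = FV / (1 + r)^t
PV = $353,461.43 / (1 + 0.0206)^4.6
PV = $353,461.43 / 1.09833695
PV = $321,815.11

PV = FV / (1 + r)^t = $321,815.11


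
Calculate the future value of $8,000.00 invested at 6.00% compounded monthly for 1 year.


Compound interest formula: A = P(1 + r/n)^(nt)
A = $8,000.00 × (1 + 0.06/12)^(12 × 1)
Growth factor: (1 + 0.06/12)^12 = 1.061678
A = $8,000.00 × 1.061678
A = $8,493.42

A = P(1 + r/n)^(nt) = $8,493.42


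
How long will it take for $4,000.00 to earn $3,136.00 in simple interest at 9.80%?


Rearrange the simple interest formula for t:
I = P × r × t  ⇒  t = I / (P × r)
t = $3,136.00 / ($4,000.00 × 0.098)
t = 8

t = I/(P×r) = 8 years


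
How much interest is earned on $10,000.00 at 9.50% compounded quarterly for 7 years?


Compound interest earned = final amount − principal.
A = P(1 + r/n)^(nt) = $10,000.00 × (1 + 0.095/4)^(4 × 7) = $19,294.33
Interest = A − P = $19,294.33 − $10,000.00 = $9,294.33

Interest = A - P = $9,294.33


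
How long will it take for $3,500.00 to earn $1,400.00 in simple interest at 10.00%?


Rearrange the simple interest formula for t:
I = P × r × t  ⇒  t = I / (P × r)
t = $1,400.00 / ($3,500.00 × 0.1)
t = 4

t = I/(P×r) = 4 years


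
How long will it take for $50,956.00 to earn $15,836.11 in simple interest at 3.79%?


Rearrange the simple interest formula for t:
I = P × r × t  ⇒  t = I / (P × r)
t = $15,836.11 / ($50,956.00 × 0.0379)
t = 8.2

t = I/(P×r) = 8.2 years


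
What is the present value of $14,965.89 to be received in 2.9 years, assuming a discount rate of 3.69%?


Present value formula: PV = FV / (1 + r)^t
PV = $14,965.89 / (1 + 0.0369)^2.9
PV = $14,965.89 / 1.110803
PV = $13,473.04

PV = FV / (1 + r)^t = $13,473.04


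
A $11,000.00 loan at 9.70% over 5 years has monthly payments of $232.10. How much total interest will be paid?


Total paid over the life of the loan = PMT × n.
Total paid = $232.10 × 60 = $13,926.00
Total interest = total paid − principal = $13,926.00 − $11,000.00 = $2,926.00

Total interest = (PMT × n) - PV = $2,926.00


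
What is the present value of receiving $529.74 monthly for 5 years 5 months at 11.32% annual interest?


Present value of an ordinary annuity: PV = PMT × (1 − (1 + r)^(−n)) / r
Monthly rate r = 0.1132/12 ≈ 0.00943333, n = 65
PV = $529.74 × (1 − (1 + 0.1132/12)^(−65)) / (0.1132/12)
PV = $529.74 × 48.424887
PV = $25,652.60

PV = PMT × (1-(1+r)^(-n))/r = $25,652.60


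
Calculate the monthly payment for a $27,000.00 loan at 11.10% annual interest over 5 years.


Loan payment formula: PMT = PV × r / (1 − (1 + r)^(−n))
Monthly rate r = 0.111/12 = 0.00925, n = 60 months
Denominator: 1 − (1 + 0.111/12)^(−60) = 0.424461
PMT = $27,000.00 × (0.111/12) / 0.424461
PMT = $588.39 per month

PMT = PV × r / (1-(1+r)^(-n)) = $588.39/month


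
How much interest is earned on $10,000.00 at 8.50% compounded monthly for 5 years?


Compound interest earned = final amount − principal.
A = P(1 + r/n)^(nt) = $10,000.00 × (1 + 0.085/12)^(12 × 5) = $15,273.01
Interest = A − P = $15,273.01 − $10,000.00 = $5,273.01

Interest = A - P = $5,273.01


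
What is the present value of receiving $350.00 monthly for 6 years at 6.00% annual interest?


Present value of an ordinary annuity: PV = PMT × (1 − (1 + r)^(−n)) / r
Monthly rate r = 0.06/12 = 0.005, n = 72
PV = $350.00 × (1 − (1 + 0.06/12)^(−72)) / (0.06/12)
PV = $350.00 × 60.339514
PV = $21,118.83

PV = PMT × (1-(1+r)^(-n))/r = $21,118.83


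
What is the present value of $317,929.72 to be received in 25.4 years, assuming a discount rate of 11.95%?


Present value formula: PV = FV / (1 + r)^t
PV = $317,929.72 / (1 + 0.1195)^25.4
PV = $317,929.72 / 17.587823
PV = $18,076.70

PV = FV / (1 + r)^t = $18,076.70


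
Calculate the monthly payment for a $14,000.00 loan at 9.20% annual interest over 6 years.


Loan payment formula: PMT = PV × r / (1 − (1 + r)^(−n))
Monthly rate r = 0.092/12 ≈ 0.00766667, n = 72 months
Denominator: 1 − (1 + 0.092/12)^(−72) = 0.422989
PMT = $14,000.00 × (0.092/12) / 0.422989
PMT = $253.75 per month

PMT = PV × r / (1-(1+r)^(-n)) = $253.75/month


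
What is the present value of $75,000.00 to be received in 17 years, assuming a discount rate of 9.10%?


Present value formula: PV = FV / (1 + r)^t
PV = $75,000.00 / (1 + 0.091)^17
PV = $75,000.00 / 4.395626
PV = $17,062.42

PV = FV / (1 + r)^t = $17,062.42


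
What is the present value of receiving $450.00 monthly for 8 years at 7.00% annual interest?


Present value of an ordinary annuity: PV = PMT × (1 − (1 + r)^(−n)) / r
Monthly rate r = 0.07/12 ≈ 0.00583333, n = 96
PV = $450.00 × (1 − (1 + 0.07/12)^(−96)) / (0.07/12)
PV = $450.00 × 73.347569
PV = $33,006.41

PV = PMT × (1-(1+r)^(-n))/r = $33,006.41


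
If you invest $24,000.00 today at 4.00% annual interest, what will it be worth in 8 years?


Future value formula: FV = PV × (1 + r)^t
FV = $24,000.00 × (1 + 0.04)^8
FV = $24,000.00 × 1.368569
FV = $32,845.66

FV = PV × (1 + r)^t = $32,845.66


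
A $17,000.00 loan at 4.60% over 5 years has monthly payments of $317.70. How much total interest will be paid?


Total paid over the life of the loan = PMT × n.
Total paid = $317.70 × 60 = $19,062.00
Total interest = total paid − principal = $19,062.00 − $17,000.00 = $2,062.00

Total interest = (PMT × n) - PV = $2,062.00


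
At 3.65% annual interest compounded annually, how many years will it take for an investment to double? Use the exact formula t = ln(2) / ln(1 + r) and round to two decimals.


Doubling condition: (1 + r)^t = 2
Take ln of both sides: t × ln(1 + r) = ln(2)
t = ln(2) / ln(1 + r)
t = 0.693147 / 0.035850
t = 19.33

t = ln(2) / ln(1 + r) = 19.33 years


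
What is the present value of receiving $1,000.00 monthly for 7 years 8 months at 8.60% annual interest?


Present value of an ordinary annuity: PV = PMT × (1 − (1 + r)^(−n)) / r
Monthly rate r = 0.086/12 ≈ 0.00716667, n = 92
PV = $1,000.00 × (1 − (1 + 0.086/12)^(−92)) / (0.086/12)
PV = $1,000.00 × 67.198106
PV = $67,198.11

PV = PMT × (1-(1+r)^(-n))/r = $67,198.11


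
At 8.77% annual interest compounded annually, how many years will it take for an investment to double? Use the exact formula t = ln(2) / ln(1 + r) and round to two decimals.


Doubling condition: (1 + r)^t = 2
Take ln of both sides: t × ln(1 + r) = ln(2)
t = ln(2) / ln(1 + r)
t = 0.693147 / 0.084065
t = 8.25

t = ln(2) / ln(1 + r) = 8.25 years


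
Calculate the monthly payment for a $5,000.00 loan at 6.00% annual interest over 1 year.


Loan payment formula: PMT = PV × r / (1 − (1 + r)^(−n))
Monthly rate r = 0.06/12 = 0.005, n = 12 months
Denominator: 1 − (1 + 0.06/12)^(−12) = 0.058095
PMT = $5,000.00 × (0.06/12) / 0.058095
PMT = $430.33 per month

PMT = PV × r / (1-(1+r)^(-n)) = $430.33/month


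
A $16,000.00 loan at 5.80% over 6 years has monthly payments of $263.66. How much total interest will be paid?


Total paid over the life of the loan = PMT × n.
Total paid = $263.66 × 72 = $18,983.52
Total interest = total paid − principal = $18,983.52 − $16,000.00 = $2,983.52

Total interest = (PMT × n) - PV = $2,983.52


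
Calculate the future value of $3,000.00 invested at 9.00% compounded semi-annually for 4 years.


Compound interest formula: A = P(1 + r/n)^(nt)
A = $3,000.00 × (1 + 0.09/2)^(2 × 4)
Growth factor: (1 + 0.09/2)^8 = 1.422101
A = $3,000.00 × 1.422101
A = $4,266.30

A = P(1 + r/n)^(nt) = $4,266.30


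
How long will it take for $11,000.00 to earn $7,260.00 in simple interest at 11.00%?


Rearrange the simple interest formula for t:
I = P × r × t  ⇒  t = I / (P × r)
t = $7,260.00 / ($11,000.00 × 0.11)
t = 6

t = I/(P×r) = 6 years


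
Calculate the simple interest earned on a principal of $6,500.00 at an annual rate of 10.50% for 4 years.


Simple interest formula: I = P × r × t
I = $6,500.00 × 0.105 × 4
I = $2,730.00

I = P × r × t = $2,730.00


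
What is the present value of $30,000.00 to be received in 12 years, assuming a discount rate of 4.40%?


Present value formula: PV = FV / (1 + r)^t
PV = $30,000.00 / (1 + 0.044)^12
PV = $30,000.00 / 1.6765094
PV = $17,894.32

PV = FV / (1 + r)^t = $17,894.32


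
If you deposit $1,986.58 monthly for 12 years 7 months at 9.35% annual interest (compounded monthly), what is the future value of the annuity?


Future value of an ordinary annuity: FV = PMT × ((1 + r)^n − 1) / r
Monthly rate r = 0.0935/12 ≈ 0.00779167, n = 151
FV = $1,986.58 × ((1 + 0.0935/12)^151 − 1) / (0.0935/12)
FV = $1,986.58 × 285.995818
FV = $568,153.57

FV = PMT × ((1+r)^n - 1)/r = $568,153.57


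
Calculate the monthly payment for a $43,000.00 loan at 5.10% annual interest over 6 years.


Loan payment formula: PMT = PV × r / (1 − (1 + r)^(−n))
Monthly rate r = 0.051/12 = 0.00425, n = 72 months
Denominator: 1 − (1 + 0.051/12)^(−72) = 0.263136
PMT = $43,000.00 × (0.051/12) / 0.263136
PMT = $694.51 per month

PMT = PV × r / (1-(1+r)^(-n)) = $694.51/month


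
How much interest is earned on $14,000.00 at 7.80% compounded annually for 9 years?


Compound interest earned = final amount − principal.
A = P(1 + r/n)^(nt) = $14,000.00 × (1 + 0.078/1)^(1 × 9) = $27,523.07
Interest = A − P = $27,523.07 − $14,000.00 = $13,523.07

Interest = A - P = $13,523.07


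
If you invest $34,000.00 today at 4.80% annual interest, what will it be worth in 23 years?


Future value formula: FV = PV × (1 + r)^t
FV = $34,000.00 × (1 + 0.048)^23
FV = $34,000.00 × 2.9397439
FV = $99,951.29

FV = PV × (1 + r)^t = $99,951.29


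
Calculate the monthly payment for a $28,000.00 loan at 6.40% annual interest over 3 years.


Loan payment formula: PMT = PV × r / (1 − (1 + r)^(−n))
Monthly rate r = 0.064/12 ≈ 0.00533333, n = 36 months
Denominator: 1 − (1 + 0.064/12)^(−36) = 0.174272
PMT = $28,000.00 × (0.064/12) / 0.174272
PMT = $856.90 per month

PMT = PV × r / (1-(1+r)^(-n)) = $856.90/month


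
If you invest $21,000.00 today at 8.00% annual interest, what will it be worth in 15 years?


Future value formula: FV = PV × (1 + r)^t
FV = $21,000.00 × (1 + 0.08)^15
FV = $21,000.00 × 3.172169
FV = $66,615.55

FV = PV × (1 + r)^t = $66,615.55


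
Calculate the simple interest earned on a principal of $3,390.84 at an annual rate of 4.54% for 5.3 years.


Simple interest formula: I = P × r × t
I = $3,390.84 × 0.0454 × 5.3
I = $815.90

I = P × r × t = $815.90


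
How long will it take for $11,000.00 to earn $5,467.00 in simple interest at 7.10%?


Rearrange the simple interest formula for t:
I = P × r × t  ⇒  t = I / (P × r)
t = $5,467.00 / ($11,000.00 × 0.071)
t = 7

t = I/(P×r) = 7 years


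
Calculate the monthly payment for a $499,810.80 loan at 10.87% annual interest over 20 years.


Loan payment formula: PMT = PV × r / (1 − (1 + r)^(−n))
Monthly rate r = 0.1087/12 ≈ 0.00905833, n = 240 months
Denominator: 1 − (1 + 0.1087/12)^(−240) = 0.885160
PMT = $499,810.80 × (0.1087/12) / 0.885160
PMT = $5,114.84 per month

PMT = PV × r / (1-(1+r)^(-n)) = $5,114.84/month


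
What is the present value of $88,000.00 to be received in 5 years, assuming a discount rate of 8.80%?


Present value formula: PV = FV / (1 + r)^t
PV = $88,000.00 / (1 + 0.088)^5
PV = $88,000.00 / 1.5245598
PV = $57,721.58

PV = FV / (1 + r)^t = $57,721.58


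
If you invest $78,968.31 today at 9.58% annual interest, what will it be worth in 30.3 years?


Future value formula: FV = PV × (1 + r)^t
FV = $78,968.31 × (1 + 0.0958)^30.3
FV = $78,968.31 × 15.9903611
FV = $1,262,731.79

FV = PV × (1 + r)^t = $1,262,731.79


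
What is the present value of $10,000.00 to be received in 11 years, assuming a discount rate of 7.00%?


Present value formula: PV = FV / (1 + r)^t
PV = $10,000.00 / (1 + 0.07)^11
PV = $10,000.00 / 2.104852
PV = $4,750.93

PV = FV / (1 + r)^t = $4,750.93


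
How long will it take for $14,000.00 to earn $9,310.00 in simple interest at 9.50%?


Rearrange the simple interest formula for t:
I = P × r × t  ⇒  t = I / (P × r)
t = $9,310.00 / ($14,000.00 × 0.095)
t = 7

t = I/(P×r) = 7 years


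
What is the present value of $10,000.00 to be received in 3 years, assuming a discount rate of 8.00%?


Present value formula: PV = FV / (1 + r)^t
PV = $10,000.00 / (1 + 0.08)^3
PV = $10,000.00 / 1.259712
PV = $7,938.32

PV = FV / (1 + r)^t = $7,938.32


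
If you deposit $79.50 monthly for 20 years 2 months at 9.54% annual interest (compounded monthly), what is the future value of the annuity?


Future value of an ordinary annuity: FV = PMT × ((1 + r)^n − 1) / r
Monthly rate r = 0.0954/12 = 0.00795, n = 242
FV = $79.50 × ((1 + 0.0954/12)^242 − 1) / (0.0954/12)
FV = $79.50 × 729.021201
FV = $57,957.19

FV = PMT × ((1+r)^n - 1)/r = $57,957.19


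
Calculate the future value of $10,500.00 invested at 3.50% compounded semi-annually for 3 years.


Compound interest formula: A = P(1 + r/n)^(nt)
A = $10,500.00 × (1 + 0.035/2)^(2 × 3)
Growth factor: (1 + 0.035/2)^6 = 1.109702
A = $10,500.00 × 1.109702
A = $11,651.87

A = P(1 + r/n)^(nt) = $11,651.87


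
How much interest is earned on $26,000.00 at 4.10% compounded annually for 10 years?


Compound interest earned = final amount − principal.
A = P(1 + r/n)^(nt) = $26,000.00 × (1 + 0.041/1)^(1 × 10) = $38,858.02
Interest = A − P = $38,858.02 − $26,000.00 = $12,858.02

Interest = A - P = $12,858.02


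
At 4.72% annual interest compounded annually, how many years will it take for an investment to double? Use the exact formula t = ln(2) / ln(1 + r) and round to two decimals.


Doubling condition: (1 + r)^t = 2
Take ln of both sides: t × ln(1 + r) = ln(2)
t = ln(2) / ln(1 + r)
t = 0.693147 / 0.046120
t = 15.03

t = ln(2) / ln(1 + r) = 15.03 years


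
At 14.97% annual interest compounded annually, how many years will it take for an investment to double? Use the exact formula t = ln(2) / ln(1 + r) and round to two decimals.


Doubling condition: (1 + r)^t = 2
Take ln of both sides: t × ln(1 + r) = ln(2)
t = ln(2) / ln(1 + r)
t = 0.693147 / 0.139501
t = 4.97

t = ln(2) / ln(1 + r) = 4.97 years


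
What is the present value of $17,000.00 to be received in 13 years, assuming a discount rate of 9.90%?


Present value formula: PV = FV / (1 + r)^t
PV = $17,000.00 / (1 + 0.099)^13
PV = $17,000.00 / 3.411693
PV = $4,982.86

PV = FV / (1 + r)^t = $4,982.86


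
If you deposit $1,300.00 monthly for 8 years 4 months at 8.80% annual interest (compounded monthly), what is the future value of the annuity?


Future value of an ordinary annuity: FV = PMT × ((1 + r)^n − 1) / r
Monthly rate r = 0.088/12 ≈ 0.00733333, n = 100
FV = $1,300.00 × ((1 + 0.088/12)^100 − 1) / (0.088/12)
FV = $1,300.00 × 146.788017
FV = $190,824.42

FV = PMT × ((1+r)^n - 1)/r = $190,824.42


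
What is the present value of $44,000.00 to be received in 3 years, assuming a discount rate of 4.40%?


Present value formula: PV = FV / (1 + r)^t
PV = $44,000.00 / (1 + 0.044)^3
PV = $44,000.00 / 1.1378932
PV = $38,667.95

PV = FV / (1 + r)^t = $38,667.95


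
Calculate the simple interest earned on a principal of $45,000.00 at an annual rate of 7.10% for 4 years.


Simple interest formula: I = P × r × t
I = $45,000.00 × 0.071 × 4
I = $12,780.00

I = P × r × t = $12,780.00


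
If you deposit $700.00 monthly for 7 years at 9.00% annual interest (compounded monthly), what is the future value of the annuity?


Future value of an ordinary annuity: FV = PMT × ((1 + r)^n − 1) / r
Monthly rate r = 0.09/12 = 0.0075, n = 84
FV = $700.00 × ((1 + 0.09/12)^84 − 1) / (0.09/12)
FV = $700.00 × 116.426928
FV = $81,498.85

FV = PMT × ((1+r)^n - 1)/r = $81,498.85


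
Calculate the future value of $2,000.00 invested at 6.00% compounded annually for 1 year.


Compound interest formula: A = P(1 + r/n)^(nt)
A = $2,000.00 × (1 + 0.06/1)^(1 × 1)
Growth factor: (1 + 0.06/1)^1 = 1.060000
A = $2,000.00 × 1.060000
A = $2,120.00

A = P(1 + r/n)^(nt) = $2,120.00


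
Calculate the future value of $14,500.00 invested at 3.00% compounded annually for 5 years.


Compound interest formula: A = P(1 + r/n)^(nt)
A = $14,500.00 × (1 + 0.03/1)^(1 × 5)
Growth factor: (1 + 0.03/1)^5 = 1.159274
A = $14,500.00 × 1.159274
A = $16,809.47

A = P(1 + r/n)^(nt) = $16,809.47


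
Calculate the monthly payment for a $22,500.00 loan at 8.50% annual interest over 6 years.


Loan payment formula: PMT = PV × r / (1 − (1 + r)^(−n))
Monthly rate r = 0.085/12 ≈ 0.00708333, n = 72 months
Denominator: 1 − (1 + 0.085/12)^(−72) = 0.398424
PMT = $22,500.00 × (0.085/12) / 0.398424
PMT = $400.01 per month

PMT = PV × r / (1-(1+r)^(-n)) = $400.01/month


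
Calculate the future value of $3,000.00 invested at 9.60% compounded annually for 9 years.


Compound interest formula: A = P(1 + r/n)^(nt)
A = $3,000.00 × (1 + 0.096/1)^(1 × 9)
Growth factor: (1 + 0.096/1)^9 = 2.281891
A = $3,000.00 × 2.281891
A = $6,845.67

A = P(1 + r/n)^(nt) = $6,845.67


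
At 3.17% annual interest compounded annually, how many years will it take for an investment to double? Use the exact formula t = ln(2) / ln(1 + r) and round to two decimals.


Doubling condition: (1 + r)^t = 2
Take ln of both sides: t × ln(1 + r) = ln(2)
t = ln(2) / ln(1 + r)
t = 0.693147 / 0.031208
t = 22.21

t = ln(2) / ln(1 + r) = 22.21 years


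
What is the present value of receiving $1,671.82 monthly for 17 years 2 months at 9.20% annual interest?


Present value of an ordinary annuity: PV = PMT × (1 − (1 + r)^(−n)) / r
Monthly rate r = 0.092/12 ≈ 0.00766667, n = 206
PV = $1,671.82 × (1 − (1 + 0.092/12)^(−206)) / (0.092/12)
PV = $1,671.82 × 103.388127
PV = $172,846.34

PV = PMT × (1-(1+r)^(-n))/r = $172,846.34


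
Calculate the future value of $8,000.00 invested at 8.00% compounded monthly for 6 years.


Compound interest formula: A = P(1 + r/n)^(nt)
A = $8,000.00 × (1 + 0.08/12)^(12 × 6)
Growth factor: (1 + 0.08/12)^72 = 1.613502
A = $8,000.00 × 1.613502
A = $12,908.02

A = P(1 + r/n)^(nt) = $12,908.02


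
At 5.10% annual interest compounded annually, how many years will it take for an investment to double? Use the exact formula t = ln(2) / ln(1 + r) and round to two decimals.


Doubling condition: (1 + r)^t = 2
Take ln of both sides: t × ln(1 + r) = ln(2)
t = ln(2) / ln(1 + r)
t = 0.693147 / 0.049742
t = 13.93

t = ln(2) / ln(1 + r) = 13.93 years


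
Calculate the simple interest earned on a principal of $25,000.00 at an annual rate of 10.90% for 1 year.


Simple interest formula: I = P × r × t
I = $25,000.00 × 0.109 × 1
I = $2,725.00

I = P × r × t = $2,725.00


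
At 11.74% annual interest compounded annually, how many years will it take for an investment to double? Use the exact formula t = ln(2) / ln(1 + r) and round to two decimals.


Doubling condition: (1 + r)^t = 2
Take ln of both sides: t × ln(1 + r) = ln(2)
t = ln(2) / ln(1 + r)
t = 0.693147 / 0.111005
t = 6.24

t = ln(2) / ln(1 + r) = 6.24 years


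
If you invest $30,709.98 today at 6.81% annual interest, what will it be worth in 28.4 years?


Future value formula: FV = PV × (1 + r)^t
FV = $30,709.98 × (1 + 0.0681)^28.4
FV = $30,709.98 × 6.4949885
FV = $199,460.97

FV = PV × (1 + r)^t = $199,460.97


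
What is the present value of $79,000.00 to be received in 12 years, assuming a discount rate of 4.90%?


Present value formula: PV = FV / (1 + r)^t
PV = $79,000.00 / (1 + 0.049)^12
PV = $79,000.00 / 1.7754394
PV = $44,496.03

PV = FV / (1 + r)^t = $44,496.03


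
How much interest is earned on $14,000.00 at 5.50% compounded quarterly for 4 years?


Compound interest earned = final amount − principal.
A = P(1 + r/n)^(nt) = $14,000.00 × (1 + 0.055/4)^(4 × 4) = $17,418.95
Interest = A − P = $17,418.95 − $14,000.00 = $3,418.95

Interest = A - P = $3,418.95


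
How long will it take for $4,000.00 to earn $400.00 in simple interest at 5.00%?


Rearrange the simple interest formula for t:
I = P × r × t  ⇒  t = I / (P × r)
t = $400.00 / ($4,000.00 × 0.05)
t = 2

t = I/(P×r) = 2 years


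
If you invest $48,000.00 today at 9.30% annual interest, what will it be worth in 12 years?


Future value formula: FV = PV × (1 + r)^t
FV = $48,000.00 × (1 + 0.093)^12
FV = $48,000.00 × 2.9069793
FV = $139,535.01

FV = PV × (1 + r)^t = $139,535.01


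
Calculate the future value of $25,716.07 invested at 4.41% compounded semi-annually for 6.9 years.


Compound interest formula: A = P(1 + r/n)^(nt)
A = $25,716.07 × (1 + 0.0441/2)^(2 × 6.9)
Growth factor: (1 + 0.0441/2)^13.8 = 1.3511873
A = $25,716.07 × 1.3511873
A = $34,747.23

A = P(1 + r/n)^(nt) = $34,747.23


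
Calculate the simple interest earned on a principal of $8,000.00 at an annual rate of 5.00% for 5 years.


Simple interest formula: I = P × r × t
I = $8,000.00 × 0.05 × 5
I = $2,000.00

I = P × r × t = $2,000.00


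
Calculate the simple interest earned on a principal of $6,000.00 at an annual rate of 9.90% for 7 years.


Simple interest formula: I = P × r × t
I = $6,000.00 × 0.099 × 7
I = $4,158.00

I = P × r × t = $4,158.00


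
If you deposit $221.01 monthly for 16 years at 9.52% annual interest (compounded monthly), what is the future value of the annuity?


Future value of an ordinary annuity: FV = PMT × ((1 + r)^n − 1) / r
Monthly rate r = 0.0952/12 ≈ 0.00793333, n = 192
FV = $221.01 × ((1 + 0.0952/12)^192 − 1) / (0.0952/12)
FV = $221.01 × 448.663121
FV = $99,159.04

FV = PMT × ((1+r)^n - 1)/r = $99,159.04


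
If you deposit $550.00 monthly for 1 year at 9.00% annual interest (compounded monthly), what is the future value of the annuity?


Future value of an ordinary annuity: FV = PMT × ((1 + r)^n − 1) / r
Monthly rate r = 0.09/12 = 0.0075, n = 12
FV = $550.00 × ((1 + 0.09/12)^12 − 1) / (0.09/12)
FV = $550.00 × 12.507586
FV = $6,879.17

FV = PMT × ((1+r)^n - 1)/r = $6,879.17


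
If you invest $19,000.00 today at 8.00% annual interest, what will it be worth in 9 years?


Future value formula: FV = PV × (1 + r)^t
FV = $19,000.00 × (1 + 0.08)^9
FV = $19,000.00 × 1.9990046
FV = $37,981.09

FV = PV × (1 + r)^t = $37,981.09


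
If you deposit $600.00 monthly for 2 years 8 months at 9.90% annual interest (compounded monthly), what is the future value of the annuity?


Future value of an ordinary annuity: FV = PMT × ((1 + r)^n − 1) / r
Monthly rate r = 0.099/12 = 0.00825, n = 32
FV = $600.00 × ((1 + 0.099/12)^32 − 1) / (0.099/12)
FV = $600.00 × 36.450751
FV = $21,870.45

FV = PMT × ((1+r)^n - 1)/r = $21,870.45


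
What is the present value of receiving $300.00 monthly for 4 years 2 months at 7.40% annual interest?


Present value of an ordinary annuity: PV = PMT × (1 − (1 + r)^(−n)) / r
Monthly rate r = 0.074/12 ≈ 0.00616667, n = 50
PV = $300.00 × (1 − (1 + 0.074/12)^(−50)) / (0.074/12)
PV = $300.00 × 42.913572
PV = $12,874.07

PV = PMT × (1-(1+r)^(-n))/r = $12,874.07


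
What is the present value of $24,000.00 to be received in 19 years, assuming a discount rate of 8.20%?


Present value formula: PV = FV / (1 + r)^t
PV = $24,000.00 / (1 + 0.082)^19
PV = $24,000.00 / 4.470107
PV = $5,369.00

PV = FV / (1 + r)^t = $5,369.00


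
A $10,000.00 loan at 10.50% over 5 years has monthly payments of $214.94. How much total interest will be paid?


Total paid over the life of the loan = PMT × n.
Total paid = $214.94 × 60 = $12,896.40
Total interest = total paid − principal = $12,896.40 − $10,000.00 = $2,896.40

Total interest = (PMT × n) - PV = $2,896.40


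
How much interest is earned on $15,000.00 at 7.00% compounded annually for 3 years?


Compound interest earned = final amount − principal.
A = P(1 + r/n)^(nt) = $15,000.00 × (1 + 0.07/1)^(1 × 3) = $18,375.65
Interest = A − P = $18,375.65 − $15,000.00 = $3,375.65

Interest = A - P = $3,375.65


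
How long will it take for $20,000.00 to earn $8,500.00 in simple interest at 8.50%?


Rearrange the simple interest formula for t:
I = P × r × t  ⇒  t = I / (P × r)
t = $8,500.00 / ($20,000.00 × 0.085)
t = 5

t = I/(P×r) = 5 years


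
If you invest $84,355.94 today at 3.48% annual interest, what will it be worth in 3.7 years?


Future value formula: FV = PV × (1 + r)^t
FV = $84,355.94 × (1 + 0.0348)^3.7
FV = $84,355.94 × 1.1349292
FV = $95,738.02

FV = PV × (1 + r)^t = $95,738.02


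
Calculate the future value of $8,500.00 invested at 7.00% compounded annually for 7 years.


Compound interest formula: A = P(1 + r/n)^(nt)
A = $8,500.00 × (1 + 0.07/1)^(1 × 7)
Growth factor: (1 + 0.07/1)^7 = 1.605781
A = $8,500.00 × 1.605781
A = $13,649.14

A = P(1 + r/n)^(nt) = $13,649.14


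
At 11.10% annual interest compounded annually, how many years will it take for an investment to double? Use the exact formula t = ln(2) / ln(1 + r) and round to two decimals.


Doubling condition: (1 + r)^t = 2
Take ln of both sides: t × ln(1 + r) = ln(2)
t = ln(2) / ln(1 + r)
t = 0.693147 / 0.105261
t = 6.59

t = ln(2) / ln(1 + r) = 6.59 years


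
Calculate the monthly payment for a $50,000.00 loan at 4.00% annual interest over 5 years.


Loan payment formula: PMT = PV × r / (1 − (1 + r)^(−n))
Monthly rate r = 0.04/12 ≈ 0.00333333, n = 60 months
Denominator: 1 − (1 + 0.04/12)^(−60) = 0.180997
PMT = $50,000.00 × (0.04/12) / 0.180997
PMT = $920.83 per month

PMT = PV × r / (1-(1+r)^(-n)) = $920.83/month


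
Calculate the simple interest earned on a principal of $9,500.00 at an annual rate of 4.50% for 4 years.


Simple interest formula: I = P × r × t
I = $9,500.00 × 0.045 × 4
I = $1,710.00

I = P × r × t = $1,710.00


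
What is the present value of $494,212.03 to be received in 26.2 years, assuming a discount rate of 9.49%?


Present value formula: PV = FV / (1 + r)^t
PV = $494,212.03 / (1 + 0.0949)^26.2
PV = $494,212.03 / 10.755008
PV = $45,951.80

PV = FV / (1 + r)^t = $45,951.80


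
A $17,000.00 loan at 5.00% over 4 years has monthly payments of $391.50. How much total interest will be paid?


Total paid over the life of the loan = PMT × n.
Total paid = $391.50 × 48 = $18,792.00
Total interest = total paid − principal = $18,792.00 − $17,000.00 = $1,792.00

Total interest = (PMT × n) - PV = $1,792.00


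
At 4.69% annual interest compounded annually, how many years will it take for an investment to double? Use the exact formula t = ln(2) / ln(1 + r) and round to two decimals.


Doubling condition: (1 + r)^t = 2
Take ln of both sides: t × ln(1 + r) = ln(2)
t = ln(2) / ln(1 + r)
t = 0.693147 / 0.045833
t = 15.12

t = ln(2) / ln(1 + r) = 15.12 years


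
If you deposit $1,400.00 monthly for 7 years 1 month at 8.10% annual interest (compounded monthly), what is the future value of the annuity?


Future value of an ordinary annuity: FV = PMT × ((1 + r)^n − 1) / r
Monthly rate r = 0.081/12 = 0.00675, n = 85
FV = $1,400.00 × ((1 + 0.081/12)^85 − 1) / (0.081/12)
FV = $1,400.00 × 114.295146
FV = $160,013.20

FV = PMT × ((1+r)^n - 1)/r = $160,013.20


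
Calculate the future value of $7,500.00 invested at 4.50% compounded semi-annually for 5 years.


Compound interest formula: A = P(1 + r/n)^(nt)
A = $7,500.00 × (1 + 0.045/2)^(2 × 5)
Growth factor: (1 + 0.045/2)^10 = 1.2492034
A = $7,500.00 × 1.2492034
A = $9,369.03

A = P(1 + r/n)^(nt) = $9,369.03


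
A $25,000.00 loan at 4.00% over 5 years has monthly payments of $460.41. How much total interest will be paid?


Total paid over the life of the loan = PMT × n.
Total paid = $460.41 × 60 = $27,624.60
Total interest = total paid − principal = $27,624.60 − $25,000.00 = $2,624.60

Total interest = (PMT × n) - PV = $2,624.60


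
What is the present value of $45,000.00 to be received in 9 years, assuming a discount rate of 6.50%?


Present value formula: PV = FV / (1 + r)^t
PV = $45,000.00 / (1 + 0.065)^9
PV = $45,000.00 / 1.762570
PV = $25,530.90

PV = FV / (1 + r)^t = $25,530.90


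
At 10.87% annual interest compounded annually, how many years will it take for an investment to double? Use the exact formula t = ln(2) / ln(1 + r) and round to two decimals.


Doubling condition: (1 + r)^t = 2
Take ln of both sides: t × ln(1 + r) = ln(2)
t = ln(2) / ln(1 + r)
t = 0.693147 / 0.103188
t = 6.72

t = ln(2) / ln(1 + r) = 6.72 years


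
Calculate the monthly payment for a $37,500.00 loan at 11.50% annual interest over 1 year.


Loan payment formula: PMT = PV × r / (1 − (1 + r)^(−n))
Monthly rate r = 0.115/12 ≈ 0.00958333, n = 12 months
Denominator: 1 − (1 + 0.115/12)^(−12) = 0.1081457
PMT = $37,500.00 × (0.115/12) / 0.1081457
PMT = $3,323.06 per month

PMT = PV × r / (1-(1+r)^(-n)) = $3,323.06/month
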